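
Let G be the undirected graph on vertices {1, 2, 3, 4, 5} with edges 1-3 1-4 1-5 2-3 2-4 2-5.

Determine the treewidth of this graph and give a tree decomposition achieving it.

Treewidth 2.
One such decomposition:
Bags: B1 = {1, 2, 4}  B2 = {1, 2, 5}  B3 = {1, 2, 3}
Tree: B1–B2, B2–B3

Each bag holds 3 vertices, so the decomposition has width 2, which upper-bounds the treewidth. Since 4–1–5–2–4 is a cycle in G, G is not acyclic. Forests are exactly the graphs of treewidth ≤ 1, so tw(G) ≥ 2. The upper and lower bounds meet at 2, so that is the treewidth.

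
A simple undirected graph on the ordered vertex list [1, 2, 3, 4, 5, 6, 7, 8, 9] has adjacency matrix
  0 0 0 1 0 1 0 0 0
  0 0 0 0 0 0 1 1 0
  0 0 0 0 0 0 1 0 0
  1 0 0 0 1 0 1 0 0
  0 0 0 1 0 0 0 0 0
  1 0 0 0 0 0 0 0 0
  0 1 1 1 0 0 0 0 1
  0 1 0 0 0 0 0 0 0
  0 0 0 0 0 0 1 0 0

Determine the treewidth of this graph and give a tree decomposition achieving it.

Treewidth 1.
One optimal decomposition is:
Bags: B1 = {4, 5}  B2 = {4, 7}  B3 = {1, 4}  B4 = {2, 7}  B5 = {2, 8}  B6 = {1, 6}  B7 = {7, 9}  B8 = {3, 7}
Tree: B1–B2, B1–B3, B2–B4, B4–B5, B3–B6, B2–B7, B2–B8

The largest bag has 2 vertices, giving width 1; this decomposition certifies tw(G) ≤ 1. Since G has at least one edge (e.g. 4–5), it is not an edgeless graph, so tw(G) ≥ 1. Hence tw(G) = 1 exactly.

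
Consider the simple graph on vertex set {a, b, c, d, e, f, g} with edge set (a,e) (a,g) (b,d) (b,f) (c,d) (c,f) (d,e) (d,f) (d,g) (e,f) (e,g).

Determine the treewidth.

2

A width-2 tree decomposition is:
Bags: B1 = {d, e, f}  B2 = {b, d, f}  B3 = {d, e, g}  B4 = {a, e, g}  B5 = {c, d, f}
Tree: B1–B2, B1–B3, B3–B4, B1–B5
The largest bag has 3 vertices, giving width 2; this decomposition certifies tw(G) ≤ 2. Conversely, {d, e, g} is a clique of size 3, and the vertices of any clique must share a bag in every tree decomposition; so some bag has ≥ 3 vertices and tw(G) ≥ 2. Combining the bounds, tw(G) = 2.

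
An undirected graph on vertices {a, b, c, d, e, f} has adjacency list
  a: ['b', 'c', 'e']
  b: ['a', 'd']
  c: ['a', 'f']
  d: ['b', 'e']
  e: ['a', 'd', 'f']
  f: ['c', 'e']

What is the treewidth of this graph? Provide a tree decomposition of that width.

Every bag has size at most 3, so the width is 3 − 1 = 2 and tw(G) ≤ 2. The edges b–d–e–a–b form a cycle, so G is not a tree and its treewidth is at least 2. The upper and lower bounds meet at 2, so that is the treewidth.

Treewidth 2.
One optimal decomposition is:
Bags: B1 = {a, b, d}  B2 = {a, d, e}  B3 = {a, c, e}  B4 = {c, e, f}
Tree: B1–B2, B2–B3, B3–B4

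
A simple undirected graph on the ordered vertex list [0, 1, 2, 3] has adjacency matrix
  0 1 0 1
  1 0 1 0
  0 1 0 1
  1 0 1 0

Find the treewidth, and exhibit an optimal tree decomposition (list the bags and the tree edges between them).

Every bag has size at most 3, so the width is 3 − 1 = 2 and tw(G) ≤ 2. The edges 0–1–2–3–0 form a cycle, so G is not a tree and its treewidth is at least 2. Combining the bounds, tw(G) = 2.

Treewidth 2.
One optimal decomposition is:
Bags: B1 = {0, 1, 2}  B2 = {0, 2, 3}
Tree: B1–B2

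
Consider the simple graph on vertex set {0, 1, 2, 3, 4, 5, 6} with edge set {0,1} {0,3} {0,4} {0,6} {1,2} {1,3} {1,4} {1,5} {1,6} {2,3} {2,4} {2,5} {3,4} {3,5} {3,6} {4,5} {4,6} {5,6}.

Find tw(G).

A width-4 tree decomposition is:
Bags: B1 = {1, 3, 4, 5, 6}  B2 = {1, 2, 3, 4, 5}  B3 = {0, 1, 3, 4, 6}
Tree: B1–B2, B1–B3
Every bag has size at most 5, so the width is 5 − 1 = 4 and tw(G) ≤ 4. On the other hand G contains the 5-clique {0, 1, 3, 4, 6}. A clique must lie in a single bag of any decomposition, so no decomposition can have width below 4. Combining the bounds, tw(G) = 4.

4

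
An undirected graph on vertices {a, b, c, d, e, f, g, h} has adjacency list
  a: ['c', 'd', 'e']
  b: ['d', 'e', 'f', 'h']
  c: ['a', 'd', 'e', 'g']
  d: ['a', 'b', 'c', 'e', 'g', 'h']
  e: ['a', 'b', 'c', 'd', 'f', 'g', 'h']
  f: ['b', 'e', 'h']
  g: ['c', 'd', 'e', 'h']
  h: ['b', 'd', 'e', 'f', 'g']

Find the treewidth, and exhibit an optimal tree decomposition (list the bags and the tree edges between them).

Each bag holds 4 vertices, so the decomposition has width 3, which upper-bounds the treewidth. Conversely, {d, e, g, h} is a clique of size 4, and the vertices of any clique must share a bag in every tree decomposition; so some bag has ≥ 4 vertices and tw(G) ≥ 3. Therefore the treewidth is 3.

Treewidth 3.
One such decomposition:
Bags: B1 = {c, d, e, g}  B2 = {d, e, g, h}  B3 = {a, c, d, e}  B4 = {b, d, e, h}  B5 = {b, e, f, h}
Tree: B1–B2, B1–B3, B2–B4, B4–B5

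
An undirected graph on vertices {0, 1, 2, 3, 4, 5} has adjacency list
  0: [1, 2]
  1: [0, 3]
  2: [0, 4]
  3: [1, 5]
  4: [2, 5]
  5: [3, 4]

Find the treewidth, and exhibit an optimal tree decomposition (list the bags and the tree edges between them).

Treewidth 2.
One such decomposition:
Bags: B1 = {0, 2, 4}  B2 = {0, 1, 4}  B3 = {1, 3, 4}  B4 = {3, 4, 5}
Tree: B1–B2, B2–B3, B3–B4

Each bag holds 3 vertices, so the decomposition has width 2, which upper-bounds the treewidth. Since 4–2–0–1–3–5–4 is a cycle in G, G is not acyclic. Forests are exactly the graphs of treewidth ≤ 1, so tw(G) ≥ 2. The upper and lower bounds meet at 2, so that is the treewidth.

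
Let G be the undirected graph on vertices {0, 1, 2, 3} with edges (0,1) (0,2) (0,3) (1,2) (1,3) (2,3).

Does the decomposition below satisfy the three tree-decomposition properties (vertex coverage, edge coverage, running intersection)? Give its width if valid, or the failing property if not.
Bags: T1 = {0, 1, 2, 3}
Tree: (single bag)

Every vertex of G appears in some bag (union = {0, 1, 2, 3}); every edge is covered by a bag; and for each vertex v the set of bags containing v is connected in the bag tree. The decomposition is therefore valid. The largest bag has 4 vertices, so the width is 3.

Yes; width 3.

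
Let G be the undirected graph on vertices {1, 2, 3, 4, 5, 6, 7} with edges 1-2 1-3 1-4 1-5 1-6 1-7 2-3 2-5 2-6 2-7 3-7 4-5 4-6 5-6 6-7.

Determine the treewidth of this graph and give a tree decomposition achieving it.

Treewidth 3.
Bags: B1 = {1, 2, 6, 7}  B2 = {1, 2, 3, 7}  B3 = {1, 2, 5, 6}  B4 = {1, 4, 5, 6}
Tree: B1–B2, B1–B3, B3–B4

The largest bag has 4 vertices, giving width 3; this decomposition certifies tw(G) ≤ 3. On the other hand G contains the 4-clique {1, 2, 3, 7}. A clique must lie in a single bag of any decomposition, so no decomposition can have width below 3. Combining the bounds, tw(G) = 3.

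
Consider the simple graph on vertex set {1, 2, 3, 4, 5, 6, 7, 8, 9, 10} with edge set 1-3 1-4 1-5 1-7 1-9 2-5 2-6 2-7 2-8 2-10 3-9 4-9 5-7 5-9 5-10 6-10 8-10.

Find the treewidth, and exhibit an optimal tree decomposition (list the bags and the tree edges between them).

Treewidth 2.
Bags: B1 = {1, 5, 9}  B2 = {1, 5, 7}  B3 = {2, 5, 7}  B4 = {2, 5, 10}  B5 = {2, 8, 10}  B6 = {2, 6, 10}  B7 = {1, 4, 9}  B8 = {1, 3, 9}
Tree: B1–B2, B2–B3, B3–B4, B4–B5, B5–B6, B1–B7, B1–B8

Every bag has size at most 3, so the width is 3 − 1 = 2 and tw(G) ≤ 2. For the lower bound, the 3 vertices {1, 3, 9} are pairwise adjacent, and any tree decomposition puts a clique entirely inside one bag — forcing width ≥ 2. Combining the bounds, tw(G) = 2.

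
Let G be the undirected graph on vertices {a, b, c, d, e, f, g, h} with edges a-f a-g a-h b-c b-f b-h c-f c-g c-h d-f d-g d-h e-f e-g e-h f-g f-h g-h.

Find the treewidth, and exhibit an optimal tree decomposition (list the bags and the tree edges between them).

Treewidth 3.
One optimal decomposition is:
Bags: B1 = {c, f, g, h}  B2 = {d, f, g, h}  B3 = {b, c, f, h}  B4 = {a, f, g, h}  B5 = {e, f, g, h}
Tree: B1–B2, B1–B3, B1–B4, B4–B5

The largest bag has 4 vertices, giving width 3; this decomposition certifies tw(G) ≤ 3. Conversely, {d, f, g, h} is a clique of size 4, and the vertices of any clique must share a bag in every tree decomposition; so some bag has ≥ 4 vertices and tw(G) ≥ 3. Combining the bounds, tw(G) = 3.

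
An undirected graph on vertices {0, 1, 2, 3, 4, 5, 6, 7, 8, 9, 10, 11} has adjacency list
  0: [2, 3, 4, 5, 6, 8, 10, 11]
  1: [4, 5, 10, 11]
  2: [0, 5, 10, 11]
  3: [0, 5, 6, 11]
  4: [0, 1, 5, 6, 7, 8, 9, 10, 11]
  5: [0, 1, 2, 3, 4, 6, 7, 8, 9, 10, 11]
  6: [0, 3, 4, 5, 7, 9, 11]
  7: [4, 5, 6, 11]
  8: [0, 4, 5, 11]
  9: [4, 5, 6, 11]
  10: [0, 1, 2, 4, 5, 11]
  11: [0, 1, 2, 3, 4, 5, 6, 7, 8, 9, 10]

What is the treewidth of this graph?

4

A width-4 tree decomposition is:
Bags: B1 = {0, 4, 5, 6, 11}  B2 = {0, 4, 5, 10, 11}  B3 = {1, 4, 5, 10, 11}  B4 = {4, 5, 6, 9, 11}  B5 = {0, 3, 5, 6, 11}  B6 = {4, 5, 6, 7, 11}  B7 = {0, 2, 5, 10, 11}  B8 = {0, 4, 5, 8, 11}
Tree: B1–B2, B2–B3, B1–B4, B1–B5, B1–B6, B2–B7, B1–B8
Each bag holds 5 vertices, so the decomposition has width 4, which upper-bounds the treewidth. On the other hand G contains the 5-clique {0, 2, 5, 10, 11}. A clique must lie in a single bag of any decomposition, so no decomposition can have width below 4. Therefore the treewidth is 4.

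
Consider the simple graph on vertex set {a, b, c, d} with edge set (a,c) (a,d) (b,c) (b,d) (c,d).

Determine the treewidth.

A width-2 tree decomposition is:
Bags: B1 = {a, c, d}  B2 = {b, c, d}
Tree: B1–B2
The largest bag has 3 vertices, giving width 2; this decomposition certifies tw(G) ≤ 2. On the other hand G contains the 3-clique {a, c, d}. A clique must lie in a single bag of any decomposition, so no decomposition can have width below 2. The upper and lower bounds meet at 2, so that is the treewidth.

2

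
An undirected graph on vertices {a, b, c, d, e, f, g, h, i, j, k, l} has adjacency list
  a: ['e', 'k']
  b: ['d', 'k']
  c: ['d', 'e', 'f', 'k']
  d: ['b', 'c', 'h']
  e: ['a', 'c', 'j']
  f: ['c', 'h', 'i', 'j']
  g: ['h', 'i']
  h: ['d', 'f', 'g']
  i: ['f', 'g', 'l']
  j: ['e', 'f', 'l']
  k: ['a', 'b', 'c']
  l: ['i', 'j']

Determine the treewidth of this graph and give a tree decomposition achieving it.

Treewidth 3.
Bags: B1 = {g, h, i, l}  B2 = {f, h, i, l}  B3 = {f, h, j, l}  B4 = {d, f, h, j}  B5 = {c, d, f, j}  B6 = {c, d, e, j}  B7 = {b, c, d, e}  B8 = {b, c, e, k}  B9 = {a, b, e, k}
Tree: B1–B2, B2–B3, B3–B4, B4–B5, B5–B6, B6–B7, B7–B8, B8–B9

The largest bag has 4 vertices, giving width 3; this decomposition certifies tw(G) ≤ 3. For the lower bound: the 4 vertex sets {g,i,l}, {h}, {f}, {c,d,e,j} are disjoint, each induces a connected subgraph, and every pair is joined by at least one edge of G. Contracting each set to a single vertex therefore yields K_{4} as a minor, and since treewidth is minor-monotone, tw(G) ≥ tw(K_{4}) = 3. Hence tw(G) = 3 exactly.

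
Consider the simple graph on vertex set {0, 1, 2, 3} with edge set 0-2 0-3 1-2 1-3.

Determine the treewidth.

A width-2 tree decomposition is:
Bags: B1 = {1, 2, 3}  B2 = {0, 2, 3}
Tree: B1–B2
Each bag holds 3 vertices, so the decomposition has width 2, which upper-bounds the treewidth. For the lower bound, G contains the cycle 3–1–2–0–3, so G is not a forest; only forests have treewidth ≤ 1, hence tw(G) ≥ 2. Combining the bounds, tw(G) = 2.

2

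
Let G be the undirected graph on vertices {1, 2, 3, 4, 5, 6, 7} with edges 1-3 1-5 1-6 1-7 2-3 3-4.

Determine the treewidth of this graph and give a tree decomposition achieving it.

The largest bag has 2 vertices, giving width 1; this decomposition certifies tw(G) ≤ 1. Since G has at least one edge (e.g. 3–2), it is not an edgeless graph, so tw(G) ≥ 1. Hence tw(G) = 1 exactly.

Treewidth 1.
One optimal decomposition is:
Bags: B1 = {2, 3}  B2 = {1, 3}  B3 = {3, 4}  B4 = {1, 7}  B5 = {1, 6}  B6 = {1, 5}
Tree: B1–B2, B1–B3, B2–B4, B4–B5, B5–B6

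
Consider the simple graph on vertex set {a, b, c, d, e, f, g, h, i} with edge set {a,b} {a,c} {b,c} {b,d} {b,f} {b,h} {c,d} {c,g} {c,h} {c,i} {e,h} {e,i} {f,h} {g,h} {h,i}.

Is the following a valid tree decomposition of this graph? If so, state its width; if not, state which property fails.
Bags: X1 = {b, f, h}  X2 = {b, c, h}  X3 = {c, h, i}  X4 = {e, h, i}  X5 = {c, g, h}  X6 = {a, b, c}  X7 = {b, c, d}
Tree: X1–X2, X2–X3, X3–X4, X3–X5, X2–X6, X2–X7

Every vertex of G appears in some bag (union = {a, b, c, d, e, f, g, h, i}); every edge is covered by a bag; and for each vertex v the set of bags containing v is connected in the bag tree. The decomposition is therefore valid. The largest bag has 3 vertices, so the width is 2.

Yes; width 2.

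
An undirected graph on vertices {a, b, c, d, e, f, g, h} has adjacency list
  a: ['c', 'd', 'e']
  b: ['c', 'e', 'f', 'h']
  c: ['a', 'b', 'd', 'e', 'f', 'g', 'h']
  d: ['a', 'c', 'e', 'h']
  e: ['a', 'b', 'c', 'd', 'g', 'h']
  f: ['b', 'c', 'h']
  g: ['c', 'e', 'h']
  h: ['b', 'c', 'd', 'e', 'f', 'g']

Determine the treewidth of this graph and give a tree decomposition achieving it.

Treewidth 3.
Bags: B1 = {b, c, e, h}  B2 = {c, d, e, h}  B3 = {c, e, g, h}  B4 = {b, c, f, h}  B5 = {a, c, d, e}
Tree: B1–B2, B1–B3, B1–B4, B2–B5

The largest bag has 4 vertices, giving width 3; this decomposition certifies tw(G) ≤ 3. On the other hand G contains the 4-clique {c, d, e, h}. A clique must lie in a single bag of any decomposition, so no decomposition can have width below 3. The upper and lower bounds meet at 3, so that is the treewidth.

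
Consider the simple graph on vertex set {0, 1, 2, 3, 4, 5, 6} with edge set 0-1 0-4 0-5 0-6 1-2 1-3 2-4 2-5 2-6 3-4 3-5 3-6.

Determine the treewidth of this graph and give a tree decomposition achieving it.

Treewidth 3.
One such decomposition:
Bags: B1 = {0, 2, 3, 4}  B2 = {0, 2, 3, 5}  B3 = {0, 2, 3, 6}  B4 = {0, 1, 2, 3}
Tree: B1–B2, B2–B3, B3–B4

Each bag holds 4 vertices, so the decomposition has width 3, which upper-bounds the treewidth. For the lower bound: the 4 vertex sets {3,4}, {0,5}, {2}, {6} are disjoint, each induces a connected subgraph, and every pair is joined by at least one edge of G. Contracting each set to a single vertex therefore yields K_{4} as a minor, and since treewidth is minor-monotone, tw(G) ≥ tw(K_{4}) = 3. Hence tw(G) = 3 exactly.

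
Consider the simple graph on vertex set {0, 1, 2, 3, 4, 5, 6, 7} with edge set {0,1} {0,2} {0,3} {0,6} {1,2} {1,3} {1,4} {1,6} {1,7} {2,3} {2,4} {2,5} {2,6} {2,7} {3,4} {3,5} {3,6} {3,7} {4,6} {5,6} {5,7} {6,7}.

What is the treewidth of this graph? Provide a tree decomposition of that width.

The largest bag has 5 vertices, giving width 4; this decomposition certifies tw(G) ≤ 4. For the lower bound, the 5 vertices {0, 1, 2, 3, 6} are pairwise adjacent, and any tree decomposition puts a clique entirely inside one bag — forcing width ≥ 4. Hence tw(G) = 4 exactly.

Treewidth 4.
Bags: B1 = {2, 3, 5, 6, 7}  B2 = {1, 2, 3, 6, 7}  B3 = {0, 1, 2, 3, 6}  B4 = {1, 2, 3, 4, 6}
Tree: B1–B2, B2–B3, B3–B4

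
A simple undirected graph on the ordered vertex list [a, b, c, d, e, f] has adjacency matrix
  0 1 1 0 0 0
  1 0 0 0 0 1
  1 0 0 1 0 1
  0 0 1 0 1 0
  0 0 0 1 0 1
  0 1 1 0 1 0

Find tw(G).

2

A width-2 tree decomposition is:
Bags: B1 = {a, b, f}  B2 = {a, c, f}  B3 = {c, e, f}  B4 = {c, d, e}
Tree: B1–B2, B2–B3, B3–B4
Each bag holds 3 vertices, so the decomposition has width 2, which upper-bounds the treewidth. The edges b–a–c–f–b form a cycle, so G is not a tree and its treewidth is at least 2. Therefore the treewidth is 2.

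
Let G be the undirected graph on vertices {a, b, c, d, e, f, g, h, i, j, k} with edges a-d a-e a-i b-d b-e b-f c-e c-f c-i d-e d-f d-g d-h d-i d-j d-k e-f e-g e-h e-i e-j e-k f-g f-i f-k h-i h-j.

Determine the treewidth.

3

A width-3 tree decomposition is:
Bags: B1 = {a, d, e, i}  B2 = {d, e, f, i}  B3 = {d, e, h, i}  B4 = {d, e, f, k}  B5 = {d, e, f, g}  B6 = {d, e, h, j}  B7 = {b, d, e, f}  B8 = {c, e, f, i}
Tree: B1–B2, B2–B3, B2–B4, B4–B5, B3–B6, B4–B7, B2–B8
Each bag holds 4 vertices, so the decomposition has width 3, which upper-bounds the treewidth. For the lower bound, the 4 vertices {a, d, e, i} are pairwise adjacent, and any tree decomposition puts a clique entirely inside one bag — forcing width ≥ 3. Hence tw(G) = 3 exactly.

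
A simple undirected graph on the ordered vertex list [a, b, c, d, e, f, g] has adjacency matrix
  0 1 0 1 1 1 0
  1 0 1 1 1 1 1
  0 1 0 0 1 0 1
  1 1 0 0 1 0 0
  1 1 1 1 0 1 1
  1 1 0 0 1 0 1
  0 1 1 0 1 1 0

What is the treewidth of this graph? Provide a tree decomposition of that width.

The largest bag has 4 vertices, giving width 3; this decomposition certifies tw(G) ≤ 3. On the other hand G contains the 4-clique {a, b, d, e}. A clique must lie in a single bag of any decomposition, so no decomposition can have width below 3. Hence tw(G) = 3 exactly.

Treewidth 3.
Bags: B1 = {b, e, f, g}  B2 = {a, b, e, f}  B3 = {b, c, e, g}  B4 = {a, b, d, e}
Tree: B1–B2, B1–B3, B2–B4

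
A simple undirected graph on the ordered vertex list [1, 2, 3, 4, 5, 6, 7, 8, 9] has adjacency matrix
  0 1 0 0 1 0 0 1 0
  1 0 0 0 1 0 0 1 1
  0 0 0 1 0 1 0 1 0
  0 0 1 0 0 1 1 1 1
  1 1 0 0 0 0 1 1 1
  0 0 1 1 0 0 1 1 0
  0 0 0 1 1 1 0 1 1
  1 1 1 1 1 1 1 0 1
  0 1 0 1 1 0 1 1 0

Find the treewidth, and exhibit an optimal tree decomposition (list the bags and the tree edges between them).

Treewidth 3.
Bags: B1 = {2, 5, 8, 9}  B2 = {1, 2, 5, 8}  B3 = {5, 7, 8, 9}  B4 = {4, 7, 8, 9}  B5 = {4, 6, 7, 8}  B6 = {3, 4, 6, 8}
Tree: B1–B2, B1–B3, B3–B4, B4–B5, B5–B6

The largest bag has 4 vertices, giving width 3; this decomposition certifies tw(G) ≤ 3. Conversely, {1, 2, 5, 8} is a clique of size 4, and the vertices of any clique must share a bag in every tree decomposition; so some bag has ≥ 4 vertices and tw(G) ≥ 3. Therefore the treewidth is 3.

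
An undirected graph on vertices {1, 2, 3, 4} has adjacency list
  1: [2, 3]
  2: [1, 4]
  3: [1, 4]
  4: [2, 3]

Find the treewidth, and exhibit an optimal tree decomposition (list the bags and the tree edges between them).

Each bag holds 3 vertices, so the decomposition has width 2, which upper-bounds the treewidth. The edges 3–1–2–4–3 form a cycle, so G is not a tree and its treewidth is at least 2. Therefore the treewidth is 2.

Treewidth 2.
One such decomposition:
Bags: B1 = {1, 2, 3}  B2 = {2, 3, 4}
Tree: B1–B2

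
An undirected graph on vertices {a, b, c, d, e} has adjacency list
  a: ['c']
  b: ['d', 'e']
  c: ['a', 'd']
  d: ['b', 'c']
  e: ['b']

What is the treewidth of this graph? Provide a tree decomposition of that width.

Every bag has size at most 2, so the width is 2 − 1 = 1 and tw(G) ≤ 1. G has an edge, so its treewidth is at least 1. Combining the bounds, tw(G) = 1.

Treewidth 1.
Bags: B1 = {c, d}  B2 = {b, d}  B3 = {b, e}  B4 = {a, c}
Tree: B1–B2, B2–B3, B1–B4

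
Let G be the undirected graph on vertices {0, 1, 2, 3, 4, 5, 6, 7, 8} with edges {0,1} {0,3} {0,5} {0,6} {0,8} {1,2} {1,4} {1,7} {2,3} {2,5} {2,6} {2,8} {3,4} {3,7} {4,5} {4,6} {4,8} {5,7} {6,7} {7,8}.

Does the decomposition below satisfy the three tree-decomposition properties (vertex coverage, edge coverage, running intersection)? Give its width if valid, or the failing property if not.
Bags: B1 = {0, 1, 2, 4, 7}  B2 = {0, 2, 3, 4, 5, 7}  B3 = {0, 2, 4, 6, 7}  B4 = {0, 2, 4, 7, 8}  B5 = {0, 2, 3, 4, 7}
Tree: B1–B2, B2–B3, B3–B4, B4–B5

No — bags containing vertex 3 are not connected in the tree.

A tree decomposition must satisfy three properties: every vertex lies in some bag; for every edge, both endpoints lie together in some bag; and for every vertex, the bags containing it form a connected subtree. Here bags containing vertex 3 are not connected in the tree, so the decomposition is invalid.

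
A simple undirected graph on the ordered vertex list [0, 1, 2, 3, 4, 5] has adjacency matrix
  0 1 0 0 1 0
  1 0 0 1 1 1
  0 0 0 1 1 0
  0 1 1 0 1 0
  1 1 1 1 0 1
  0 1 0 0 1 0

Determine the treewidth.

2

A width-2 tree decomposition is:
Bags: B1 = {1, 3, 4}  B2 = {1, 4, 5}  B3 = {0, 1, 4}  B4 = {2, 3, 4}
Tree: B1–B2, B2–B3, B1–B4
The largest bag has 3 vertices, giving width 2; this decomposition certifies tw(G) ≤ 2. For the lower bound, the 3 vertices {0, 1, 4} are pairwise adjacent, and any tree decomposition puts a clique entirely inside one bag — forcing width ≥ 2. The upper and lower bounds meet at 2, so that is the treewidth.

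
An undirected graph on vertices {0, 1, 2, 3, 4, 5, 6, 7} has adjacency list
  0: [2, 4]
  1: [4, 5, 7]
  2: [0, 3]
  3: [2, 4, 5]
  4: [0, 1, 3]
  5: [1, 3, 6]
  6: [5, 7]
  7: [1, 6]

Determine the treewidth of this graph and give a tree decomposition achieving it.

Treewidth 2.
One optimal decomposition is:
Bags: B1 = {0, 2, 4}  B2 = {2, 3, 4}  B3 = {1, 3, 4}  B4 = {1, 3, 5}  B5 = {1, 5, 7}  B6 = {5, 6, 7}
Tree: B1–B2, B2–B3, B3–B4, B4–B5, B5–B6

Each bag holds 3 vertices, so the decomposition has width 2, which upper-bounds the treewidth. Since 0–2–3–4–0 is a cycle in G, G is not acyclic. Forests are exactly the graphs of treewidth ≤ 1, so tw(G) ≥ 2. Combining the bounds, tw(G) = 2.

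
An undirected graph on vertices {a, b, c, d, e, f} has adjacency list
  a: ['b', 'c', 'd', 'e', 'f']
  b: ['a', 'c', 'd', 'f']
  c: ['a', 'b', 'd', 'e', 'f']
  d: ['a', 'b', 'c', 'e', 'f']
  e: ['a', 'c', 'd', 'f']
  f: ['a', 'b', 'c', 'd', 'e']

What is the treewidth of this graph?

4

A width-4 tree decomposition is:
Bags: B1 = {a, b, c, d, f}  B2 = {a, c, d, e, f}
Tree: B1–B2
Every bag has size at most 5, so the width is 5 − 1 = 4 and tw(G) ≤ 4. Conversely, {a, c, d, e, f} is a clique of size 5, and the vertices of any clique must share a bag in every tree decomposition; so some bag has ≥ 5 vertices and tw(G) ≥ 4. Hence tw(G) = 4 exactly.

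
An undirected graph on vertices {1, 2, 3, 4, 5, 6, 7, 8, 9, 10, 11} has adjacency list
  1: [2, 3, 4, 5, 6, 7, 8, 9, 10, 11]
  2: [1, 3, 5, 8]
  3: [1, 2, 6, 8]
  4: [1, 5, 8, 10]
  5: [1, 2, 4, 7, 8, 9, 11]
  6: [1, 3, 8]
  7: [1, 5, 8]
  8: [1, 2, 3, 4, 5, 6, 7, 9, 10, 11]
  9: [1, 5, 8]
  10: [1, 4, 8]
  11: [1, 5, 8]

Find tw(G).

3

A width-3 tree decomposition is:
Bags: B1 = {1, 2, 3, 8}  B2 = {1, 2, 5, 8}  B3 = {1, 5, 8, 11}  B4 = {1, 4, 5, 8}  B5 = {1, 5, 7, 8}  B6 = {1, 5, 8, 9}  B7 = {1, 3, 6, 8}  B8 = {1, 4, 8, 10}
Tree: B1–B2, B2–B3, B2–B4, B3–B5, B5–B6, B1–B7, B4–B8
Each bag holds 4 vertices, so the decomposition has width 3, which upper-bounds the treewidth. Conversely, {1, 4, 8, 10} is a clique of size 4, and the vertices of any clique must share a bag in every tree decomposition; so some bag has ≥ 4 vertices and tw(G) ≥ 3. Therefore the treewidth is 3.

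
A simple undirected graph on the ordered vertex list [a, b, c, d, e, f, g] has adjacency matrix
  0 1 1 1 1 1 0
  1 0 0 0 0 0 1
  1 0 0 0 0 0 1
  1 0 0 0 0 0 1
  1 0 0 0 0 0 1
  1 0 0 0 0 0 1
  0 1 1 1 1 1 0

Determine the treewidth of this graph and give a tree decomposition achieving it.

Treewidth 2.
Bags: B1 = {a, f, g}  B2 = {a, d, g}  B3 = {a, c, g}  B4 = {a, b, g}  B5 = {a, e, g}
Tree: B1–B2, B2–B3, B3–B4, B4–B5

The largest bag has 3 vertices, giving width 2; this decomposition certifies tw(G) ≤ 2. For the lower bound, G contains the cycle a–f–g–d–a, so G is not a forest; only forests have treewidth ≤ 1, hence tw(G) ≥ 2. Combining the bounds, tw(G) = 2.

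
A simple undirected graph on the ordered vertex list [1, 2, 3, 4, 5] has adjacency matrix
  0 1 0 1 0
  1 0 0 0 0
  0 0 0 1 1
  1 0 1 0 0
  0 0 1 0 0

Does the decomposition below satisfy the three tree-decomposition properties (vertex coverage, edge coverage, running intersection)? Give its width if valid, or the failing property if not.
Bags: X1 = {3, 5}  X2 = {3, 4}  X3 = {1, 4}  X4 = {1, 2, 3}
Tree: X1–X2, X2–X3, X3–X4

No — bags containing vertex 3 are not connected in the tree.

A tree decomposition must satisfy three properties: every vertex lies in some bag; for every edge, both endpoints lie together in some bag; and for every vertex, the bags containing it form a connected subtree. Here bags containing vertex 3 are not connected in the tree, so the decomposition is invalid.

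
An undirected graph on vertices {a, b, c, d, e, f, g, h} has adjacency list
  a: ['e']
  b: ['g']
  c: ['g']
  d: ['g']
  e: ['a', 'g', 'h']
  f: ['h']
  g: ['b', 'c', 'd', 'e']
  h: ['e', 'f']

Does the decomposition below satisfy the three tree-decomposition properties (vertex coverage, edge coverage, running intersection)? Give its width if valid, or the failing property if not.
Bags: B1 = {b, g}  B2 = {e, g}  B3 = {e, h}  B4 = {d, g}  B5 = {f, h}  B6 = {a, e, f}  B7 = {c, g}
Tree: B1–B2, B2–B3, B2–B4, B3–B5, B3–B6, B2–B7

No — bags containing vertex f are not connected in the tree.

A tree decomposition must satisfy three properties: every vertex lies in some bag; for every edge, both endpoints lie together in some bag; and for every vertex, the bags containing it form a connected subtree. Here bags containing vertex f are not connected in the tree, so the decomposition is invalid.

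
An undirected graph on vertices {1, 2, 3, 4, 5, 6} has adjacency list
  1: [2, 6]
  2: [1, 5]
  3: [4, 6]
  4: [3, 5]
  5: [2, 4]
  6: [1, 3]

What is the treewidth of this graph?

A width-2 tree decomposition is:
Bags: B1 = {3, 4, 5}  B2 = {2, 3, 5}  B3 = {1, 2, 3}  B4 = {1, 3, 6}
Tree: B1–B2, B2–B3, B3–B4
Every bag has size at most 3, so the width is 3 − 1 = 2 and tw(G) ≤ 2. The edges 3–4–5–2–1–6–3 form a cycle, so G is not a tree and its treewidth is at least 2. Therefore the treewidth is 2.

2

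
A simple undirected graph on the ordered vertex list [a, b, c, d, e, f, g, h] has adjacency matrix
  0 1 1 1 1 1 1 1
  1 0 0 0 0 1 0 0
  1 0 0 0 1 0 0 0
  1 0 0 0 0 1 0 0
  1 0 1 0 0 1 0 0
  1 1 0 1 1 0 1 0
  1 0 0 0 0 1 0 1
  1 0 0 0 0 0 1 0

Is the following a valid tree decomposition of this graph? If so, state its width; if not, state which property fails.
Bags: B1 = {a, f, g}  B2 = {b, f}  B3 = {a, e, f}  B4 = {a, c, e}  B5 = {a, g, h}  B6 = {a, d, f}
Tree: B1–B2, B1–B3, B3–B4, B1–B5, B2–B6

No — edge (a,b) lies in no bag.

A tree decomposition must satisfy three properties: every vertex lies in some bag; for every edge, both endpoints lie together in some bag; and for every vertex, the bags containing it form a connected subtree. Here edge (a,b) lies in no bag, so the decomposition is invalid.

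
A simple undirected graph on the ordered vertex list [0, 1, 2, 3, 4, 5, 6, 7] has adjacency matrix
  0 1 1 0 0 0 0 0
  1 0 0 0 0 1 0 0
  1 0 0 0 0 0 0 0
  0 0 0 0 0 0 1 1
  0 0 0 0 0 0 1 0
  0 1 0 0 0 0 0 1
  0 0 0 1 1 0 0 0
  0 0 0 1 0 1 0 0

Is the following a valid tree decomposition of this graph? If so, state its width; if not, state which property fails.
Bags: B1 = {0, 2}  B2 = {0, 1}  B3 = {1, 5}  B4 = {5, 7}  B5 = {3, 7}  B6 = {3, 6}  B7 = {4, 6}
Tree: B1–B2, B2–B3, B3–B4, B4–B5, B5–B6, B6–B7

Every vertex of G appears in some bag (union = {0, 1, 2, 3, 4, 5, 6, 7}); every edge is covered by a bag; and for each vertex v the set of bags containing v is connected in the bag tree. The decomposition is therefore valid. The largest bag has 2 vertices, so the width is 1.

Yes; width 1.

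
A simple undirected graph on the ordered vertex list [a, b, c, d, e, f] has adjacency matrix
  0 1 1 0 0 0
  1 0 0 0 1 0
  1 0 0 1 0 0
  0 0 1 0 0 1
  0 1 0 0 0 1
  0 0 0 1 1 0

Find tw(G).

2

A width-2 tree decomposition is:
Bags: B1 = {b, e, f}  B2 = {a, b, f}  B3 = {a, c, f}  B4 = {c, d, f}
Tree: B1–B2, B2–B3, B3–B4
Each bag holds 3 vertices, so the decomposition has width 2, which upper-bounds the treewidth. For the lower bound, G contains the cycle f–e–b–a–c–d–f, so G is not a forest; only forests have treewidth ≤ 1, hence tw(G) ≥ 2. The upper and lower bounds meet at 2, so that is the treewidth.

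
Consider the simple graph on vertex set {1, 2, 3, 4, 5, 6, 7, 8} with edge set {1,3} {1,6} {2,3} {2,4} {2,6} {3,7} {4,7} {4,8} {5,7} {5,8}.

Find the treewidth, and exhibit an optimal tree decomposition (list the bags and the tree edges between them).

Treewidth 2.
Bags: B1 = {5, 7, 8}  B2 = {4, 7, 8}  B3 = {3, 4, 7}  B4 = {2, 3, 4}  B5 = {1, 2, 3}  B6 = {1, 2, 6}
Tree: B1–B2, B2–B3, B3–B4, B4–B5, B5–B6

The largest bag has 3 vertices, giving width 2; this decomposition certifies tw(G) ≤ 2. The edges 5–8–4–7–5 form a cycle, so G is not a tree and its treewidth is at least 2. Hence tw(G) = 2 exactly.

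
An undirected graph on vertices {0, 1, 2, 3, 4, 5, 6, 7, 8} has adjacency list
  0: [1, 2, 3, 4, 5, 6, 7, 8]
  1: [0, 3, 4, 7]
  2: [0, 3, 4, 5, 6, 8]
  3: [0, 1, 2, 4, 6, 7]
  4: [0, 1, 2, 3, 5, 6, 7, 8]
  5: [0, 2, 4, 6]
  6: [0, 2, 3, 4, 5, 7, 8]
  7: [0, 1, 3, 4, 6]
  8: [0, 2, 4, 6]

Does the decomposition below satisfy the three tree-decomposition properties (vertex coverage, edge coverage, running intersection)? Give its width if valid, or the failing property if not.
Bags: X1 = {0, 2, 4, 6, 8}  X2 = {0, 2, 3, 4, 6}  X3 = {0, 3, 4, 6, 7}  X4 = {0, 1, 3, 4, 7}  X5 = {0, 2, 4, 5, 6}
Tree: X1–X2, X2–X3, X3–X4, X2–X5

Checking the three conditions: (i) the bags cover all of {0, 1, 2, 3, 4, 5, 6, 7, 8}; (ii) for each edge, some bag contains both endpoints; (iii) the bags containing any fixed vertex form a subtree. All hold, so the decomposition is valid with width 5 − 1 = 4.

Yes; width 4.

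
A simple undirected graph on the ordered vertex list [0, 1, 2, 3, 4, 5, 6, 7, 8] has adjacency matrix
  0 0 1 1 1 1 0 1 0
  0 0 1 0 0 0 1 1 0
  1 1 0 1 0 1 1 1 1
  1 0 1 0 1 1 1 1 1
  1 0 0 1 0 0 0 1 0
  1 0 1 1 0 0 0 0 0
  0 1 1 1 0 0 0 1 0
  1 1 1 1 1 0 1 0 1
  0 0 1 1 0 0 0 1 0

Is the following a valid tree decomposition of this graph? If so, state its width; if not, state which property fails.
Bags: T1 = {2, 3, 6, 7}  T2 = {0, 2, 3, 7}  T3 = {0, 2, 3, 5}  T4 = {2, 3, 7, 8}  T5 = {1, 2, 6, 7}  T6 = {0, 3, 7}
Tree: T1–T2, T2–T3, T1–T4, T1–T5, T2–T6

No — vertex 4 appears in no bag.

A tree decomposition must satisfy three properties: every vertex lies in some bag; for every edge, both endpoints lie together in some bag; and for every vertex, the bags containing it form a connected subtree. Here vertex 4 appears in no bag, so the decomposition is invalid.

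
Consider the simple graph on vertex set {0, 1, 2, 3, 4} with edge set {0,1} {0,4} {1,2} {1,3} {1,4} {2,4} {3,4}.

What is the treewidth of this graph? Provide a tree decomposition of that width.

Every bag has size at most 3, so the width is 3 − 1 = 2 and tw(G) ≤ 2. On the other hand G contains the 3-clique {0, 1, 4}. A clique must lie in a single bag of any decomposition, so no decomposition can have width below 2. Therefore the treewidth is 2.

Treewidth 2.
Bags: B1 = {1, 2, 4}  B2 = {1, 3, 4}  B3 = {0, 1, 4}
Tree: B1–B2, B2–B3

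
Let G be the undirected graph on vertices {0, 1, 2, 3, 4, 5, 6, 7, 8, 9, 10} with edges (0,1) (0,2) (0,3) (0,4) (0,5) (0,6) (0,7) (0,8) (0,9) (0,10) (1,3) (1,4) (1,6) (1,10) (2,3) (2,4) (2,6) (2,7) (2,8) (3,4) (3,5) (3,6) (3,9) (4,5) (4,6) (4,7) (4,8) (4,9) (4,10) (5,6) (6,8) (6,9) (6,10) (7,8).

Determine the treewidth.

4

A width-4 tree decomposition is:
Bags: B1 = {0, 1, 3, 4, 6}  B2 = {0, 2, 3, 4, 6}  B3 = {0, 2, 4, 6, 8}  B4 = {0, 1, 4, 6, 10}  B5 = {0, 2, 4, 7, 8}  B6 = {0, 3, 4, 5, 6}  B7 = {0, 3, 4, 6, 9}
Tree: B1–B2, B2–B3, B1–B4, B3–B5, B2–B6, B1–B7
The largest bag has 5 vertices, giving width 4; this decomposition certifies tw(G) ≤ 4. Conversely, {0, 2, 4, 6, 8} is a clique of size 5, and the vertices of any clique must share a bag in every tree decomposition; so some bag has ≥ 5 vertices and tw(G) ≥ 4. Combining the bounds, tw(G) = 4.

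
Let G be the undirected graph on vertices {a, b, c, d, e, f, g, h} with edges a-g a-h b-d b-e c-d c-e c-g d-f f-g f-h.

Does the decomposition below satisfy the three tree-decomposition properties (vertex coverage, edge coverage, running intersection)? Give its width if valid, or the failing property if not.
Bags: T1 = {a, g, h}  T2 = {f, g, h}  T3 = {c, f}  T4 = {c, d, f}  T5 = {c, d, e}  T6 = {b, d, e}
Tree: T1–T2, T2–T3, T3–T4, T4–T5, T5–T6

A tree decomposition must satisfy three properties: every vertex lies in some bag; for every edge, both endpoints lie together in some bag; and for every vertex, the bags containing it form a connected subtree. Here edge (g,c) lies in no bag, so the decomposition is invalid.

No — edge (g,c) lies in no bag.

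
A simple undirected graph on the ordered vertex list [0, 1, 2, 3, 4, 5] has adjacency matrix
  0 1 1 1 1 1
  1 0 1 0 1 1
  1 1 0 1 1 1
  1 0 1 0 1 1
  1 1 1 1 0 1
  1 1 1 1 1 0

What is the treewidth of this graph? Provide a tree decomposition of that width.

Treewidth 4.
Bags: B1 = {0, 1, 2, 4, 5}  B2 = {0, 2, 3, 4, 5}
Tree: B1–B2

Every bag has size at most 5, so the width is 5 − 1 = 4 and tw(G) ≤ 4. Conversely, {0, 1, 2, 4, 5} is a clique of size 5, and the vertices of any clique must share a bag in every tree decomposition; so some bag has ≥ 5 vertices and tw(G) ≥ 4. The upper and lower bounds meet at 4, so that is the treewidth.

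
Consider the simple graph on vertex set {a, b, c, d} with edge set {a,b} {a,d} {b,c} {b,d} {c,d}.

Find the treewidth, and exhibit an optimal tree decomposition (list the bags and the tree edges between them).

Every bag has size at most 3, so the width is 3 − 1 = 2 and tw(G) ≤ 2. For the lower bound, the 3 vertices {b, c, d} are pairwise adjacent, and any tree decomposition puts a clique entirely inside one bag — forcing width ≥ 2. Combining the bounds, tw(G) = 2.

Treewidth 2.
One optimal decomposition is:
Bags: B1 = {b, c, d}  B2 = {a, b, d}
Tree: B1–B2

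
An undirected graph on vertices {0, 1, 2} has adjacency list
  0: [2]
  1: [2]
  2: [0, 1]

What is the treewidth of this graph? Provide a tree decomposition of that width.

The largest bag has 2 vertices, giving width 1; this decomposition certifies tw(G) ≤ 1. G has an edge, so its treewidth is at least 1. Hence tw(G) = 1 exactly.

Treewidth 1.
One optimal decomposition is:
Bags: B1 = {1, 2}  B2 = {0, 2}
Tree: B1–B2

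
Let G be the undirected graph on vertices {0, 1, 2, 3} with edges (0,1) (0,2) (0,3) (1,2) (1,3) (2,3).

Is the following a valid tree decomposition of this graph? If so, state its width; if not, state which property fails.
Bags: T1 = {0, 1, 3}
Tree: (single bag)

A tree decomposition must satisfy three properties: every vertex lies in some bag; for every edge, both endpoints lie together in some bag; and for every vertex, the bags containing it form a connected subtree. Here vertex 2 appears in no bag, so the decomposition is invalid.

No — vertex 2 appears in no bag.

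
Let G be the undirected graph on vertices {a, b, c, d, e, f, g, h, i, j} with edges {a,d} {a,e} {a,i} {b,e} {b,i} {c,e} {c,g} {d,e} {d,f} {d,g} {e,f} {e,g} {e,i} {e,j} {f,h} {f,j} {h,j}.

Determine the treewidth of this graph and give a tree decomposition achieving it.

The largest bag has 3 vertices, giving width 2; this decomposition certifies tw(G) ≤ 2. For the lower bound, the 3 vertices {d, e, g} are pairwise adjacent, and any tree decomposition puts a clique entirely inside one bag — forcing width ≥ 2. Hence tw(G) = 2 exactly.

Treewidth 2.
One optimal decomposition is:
Bags: B1 = {d, e, f}  B2 = {e, f, j}  B3 = {d, e, g}  B4 = {a, d, e}  B5 = {f, h, j}  B6 = {c, e, g}  B7 = {a, e, i}  B8 = {b, e, i}
Tree: B1–B2, B1–B3, B1–B4, B2–B5, B3–B6, B4–B7, B7–B8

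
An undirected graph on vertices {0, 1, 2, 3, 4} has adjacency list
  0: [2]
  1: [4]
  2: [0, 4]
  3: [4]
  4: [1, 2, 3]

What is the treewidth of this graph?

1

A width-1 tree decomposition is:
Bags: B1 = {2, 4}  B2 = {0, 2}  B3 = {1, 4}  B4 = {3, 4}
Tree: B1–B2, B1–B3, B1–B4
The largest bag has 2 vertices, giving width 1; this decomposition certifies tw(G) ≤ 1. Any graph with an edge has treewidth ≥ 1, and G has the edge 2–4. Therefore the treewidth is 1.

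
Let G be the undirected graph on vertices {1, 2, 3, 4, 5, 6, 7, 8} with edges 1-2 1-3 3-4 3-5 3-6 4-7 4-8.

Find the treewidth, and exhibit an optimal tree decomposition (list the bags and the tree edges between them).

Treewidth 1.
One optimal decomposition is:
Bags: B1 = {3, 4}  B2 = {3, 5}  B3 = {3, 6}  B4 = {4, 7}  B5 = {4, 8}  B6 = {1, 3}  B7 = {1, 2}
Tree: B1–B2, B2–B3, B1–B4, B4–B5, B2–B6, B6–B7

Every bag has size at most 2, so the width is 2 − 1 = 1 and tw(G) ≤ 1. Since G has at least one edge (e.g. 3–4), it is not an edgeless graph, so tw(G) ≥ 1. Therefore the treewidth is 1.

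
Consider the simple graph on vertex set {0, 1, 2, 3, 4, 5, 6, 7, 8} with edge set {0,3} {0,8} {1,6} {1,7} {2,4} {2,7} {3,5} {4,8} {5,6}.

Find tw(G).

2

A width-2 tree decomposition is:
Bags: B1 = {2, 4, 7}  B2 = {4, 7, 8}  B3 = {0, 7, 8}  B4 = {0, 3, 7}  B5 = {3, 5, 7}  B6 = {5, 6, 7}  B7 = {1, 6, 7}
Tree: B1–B2, B2–B3, B3–B4, B4–B5, B5–B6, B6–B7
Each bag holds 3 vertices, so the decomposition has width 2, which upper-bounds the treewidth. Since 7–2–4–8–0–3–5–6–1–7 is a cycle in G, G is not acyclic. Forests are exactly the graphs of treewidth ≤ 1, so tw(G) ≥ 2. Hence tw(G) = 2 exactly.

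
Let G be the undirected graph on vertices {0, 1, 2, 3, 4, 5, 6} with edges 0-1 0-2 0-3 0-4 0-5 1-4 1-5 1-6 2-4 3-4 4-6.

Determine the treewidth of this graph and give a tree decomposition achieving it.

Treewidth 2.
Bags: B1 = {0, 1, 5}  B2 = {0, 1, 4}  B3 = {1, 4, 6}  B4 = {0, 3, 4}  B5 = {0, 2, 4}
Tree: B1–B2, B2–B3, B2–B4, B2–B5

Each bag holds 3 vertices, so the decomposition has width 2, which upper-bounds the treewidth. For the lower bound, the 3 vertices {0, 1, 4} are pairwise adjacent, and any tree decomposition puts a clique entirely inside one bag — forcing width ≥ 2. Therefore the treewidth is 2.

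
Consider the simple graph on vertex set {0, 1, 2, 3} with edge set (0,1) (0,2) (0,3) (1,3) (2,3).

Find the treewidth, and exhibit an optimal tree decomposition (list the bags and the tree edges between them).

The largest bag has 3 vertices, giving width 2; this decomposition certifies tw(G) ≤ 2. For the lower bound, the 3 vertices {0, 1, 3} are pairwise adjacent, and any tree decomposition puts a clique entirely inside one bag — forcing width ≥ 2. Therefore the treewidth is 2.

Treewidth 2.
Bags: B1 = {0, 1, 3}  B2 = {0, 2, 3}
Tree: B1–B2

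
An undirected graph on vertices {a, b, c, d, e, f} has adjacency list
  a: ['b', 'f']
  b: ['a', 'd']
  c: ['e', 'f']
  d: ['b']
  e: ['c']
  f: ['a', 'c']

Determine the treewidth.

A width-1 tree decomposition is:
Bags: B1 = {b, d}  B2 = {a, b}  B3 = {a, f}  B4 = {c, f}  B5 = {c, e}
Tree: B1–B2, B2–B3, B3–B4, B4–B5
Every bag has size at most 2, so the width is 2 − 1 = 1 and tw(G) ≤ 1. G has an edge, so its treewidth is at least 1. Combining the bounds, tw(G) = 1.

1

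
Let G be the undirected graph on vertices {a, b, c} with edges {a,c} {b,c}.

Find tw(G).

A width-1 tree decomposition is:
Bags: B1 = {b, c}  B2 = {a, c}
Tree: B1–B2
The largest bag has 2 vertices, giving width 1; this decomposition certifies tw(G) ≤ 1. Any graph with an edge has treewidth ≥ 1, and G has the edge c–b. The upper and lower bounds meet at 1, so that is the treewidth.

1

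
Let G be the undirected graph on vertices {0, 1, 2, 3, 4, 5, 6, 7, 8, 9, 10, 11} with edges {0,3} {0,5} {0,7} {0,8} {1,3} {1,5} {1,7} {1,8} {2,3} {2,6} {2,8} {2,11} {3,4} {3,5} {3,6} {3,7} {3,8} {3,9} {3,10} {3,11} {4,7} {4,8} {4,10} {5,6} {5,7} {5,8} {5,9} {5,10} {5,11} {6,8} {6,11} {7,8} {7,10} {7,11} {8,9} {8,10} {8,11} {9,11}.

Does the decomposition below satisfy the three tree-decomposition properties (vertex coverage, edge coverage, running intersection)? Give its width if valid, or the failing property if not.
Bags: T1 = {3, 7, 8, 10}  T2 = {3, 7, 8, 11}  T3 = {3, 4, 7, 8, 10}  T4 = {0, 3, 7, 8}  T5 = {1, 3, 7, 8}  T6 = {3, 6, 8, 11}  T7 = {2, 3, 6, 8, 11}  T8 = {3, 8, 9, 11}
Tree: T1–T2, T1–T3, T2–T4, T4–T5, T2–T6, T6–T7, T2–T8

No — vertex 5 appears in no bag.

A tree decomposition must satisfy three properties: every vertex lies in some bag; for every edge, both endpoints lie together in some bag; and for every vertex, the bags containing it form a connected subtree. Here vertex 5 appears in no bag, so the decomposition is invalid.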